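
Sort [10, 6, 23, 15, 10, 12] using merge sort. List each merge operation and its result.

Divide and conquer:
  Merge [6] + [23] -> [6, 23]
  Merge [10] + [6, 23] -> [6, 10, 23]
  Merge [10] + [12] -> [10, 12]
  Merge [15] + [10, 12] -> [10, 12, 15]
  Merge [6, 10, 23] + [10, 12, 15] -> [6, 10, 10, 12, 15, 23]


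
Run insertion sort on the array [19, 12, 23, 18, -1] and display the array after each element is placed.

First element 19 is already 'sorted'
Insert 12: shifted 1 elements -> [12, 19, 23, 18, -1]
Insert 23: shifted 0 elements -> [12, 19, 23, 18, -1]
Insert 18: shifted 2 elements -> [12, 18, 19, 23, -1]
Insert -1: shifted 4 elements -> [-1, 12, 18, 19, 23]


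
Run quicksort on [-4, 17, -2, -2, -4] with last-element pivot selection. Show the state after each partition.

Partition 1: pivot=-4 at index 1 -> [-4, -4, -2, -2, 17]
Partition 2: pivot=17 at index 4 -> [-4, -4, -2, -2, 17]
Partition 3: pivot=-2 at index 3 -> [-4, -4, -2, -2, 17]


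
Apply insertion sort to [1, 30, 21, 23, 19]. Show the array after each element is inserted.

First element 1 is already 'sorted'
Insert 30: shifted 0 elements -> [1, 30, 21, 23, 19]
Insert 21: shifted 1 elements -> [1, 21, 30, 23, 19]
Insert 23: shifted 1 elements -> [1, 21, 23, 30, 19]
Insert 19: shifted 3 elements -> [1, 19, 21, 23, 30]


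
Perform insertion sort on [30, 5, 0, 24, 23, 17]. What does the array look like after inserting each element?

First element 30 is already 'sorted'
Insert 5: shifted 1 elements -> [5, 30, 0, 24, 23, 17]
Insert 0: shifted 2 elements -> [0, 5, 30, 24, 23, 17]
Insert 24: shifted 1 elements -> [0, 5, 24, 30, 23, 17]
Insert 23: shifted 2 elements -> [0, 5, 23, 24, 30, 17]
Insert 17: shifted 3 elements -> [0, 5, 17, 23, 24, 30]


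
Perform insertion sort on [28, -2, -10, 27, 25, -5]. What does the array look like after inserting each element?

First element 28 is already 'sorted'
Insert -2: shifted 1 elements -> [-2, 28, -10, 27, 25, -5]
Insert -10: shifted 2 elements -> [-10, -2, 28, 27, 25, -5]
Insert 27: shifted 1 elements -> [-10, -2, 27, 28, 25, -5]
Insert 25: shifted 2 elements -> [-10, -2, 25, 27, 28, -5]
Insert -5: shifted 4 elements -> [-10, -5, -2, 25, 27, 28]


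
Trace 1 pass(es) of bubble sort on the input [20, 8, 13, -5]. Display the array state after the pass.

After pass 1: [8, 13, -5, 20] (3 swaps)
Total swaps: 3


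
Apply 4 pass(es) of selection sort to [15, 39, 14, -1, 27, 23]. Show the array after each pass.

Pass 1: Select minimum -1 at index 3, swap -> [-1, 39, 14, 15, 27, 23]
Pass 2: Select minimum 14 at index 2, swap -> [-1, 14, 39, 15, 27, 23]
Pass 3: Select minimum 15 at index 3, swap -> [-1, 14, 15, 39, 27, 23]
Pass 4: Select minimum 23 at index 5, swap -> [-1, 14, 15, 23, 27, 39]


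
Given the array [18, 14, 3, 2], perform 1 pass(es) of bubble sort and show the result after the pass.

After pass 1: [14, 3, 2, 18] (3 swaps)
Total swaps: 3


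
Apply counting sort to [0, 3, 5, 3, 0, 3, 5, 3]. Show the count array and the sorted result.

Count array: [2, 0, 0, 4, 0, 2]
(count[i] = number of elements equal to i)
Cumulative count: [2, 2, 2, 6, 6, 8]
Sorted: [0, 0, 3, 3, 3, 3, 5, 5]


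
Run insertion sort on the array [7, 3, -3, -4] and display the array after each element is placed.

First element 7 is already 'sorted'
Insert 3: shifted 1 elements -> [3, 7, -3, -4]
Insert -3: shifted 2 elements -> [-3, 3, 7, -4]
Insert -4: shifted 3 elements -> [-4, -3, 3, 7]


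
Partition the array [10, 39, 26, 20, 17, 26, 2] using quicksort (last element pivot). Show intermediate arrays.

Partition 1: pivot=2 at index 0 -> [2, 39, 26, 20, 17, 26, 10]
Partition 2: pivot=10 at index 1 -> [2, 10, 26, 20, 17, 26, 39]
Partition 3: pivot=39 at index 6 -> [2, 10, 26, 20, 17, 26, 39]
Partition 4: pivot=26 at index 5 -> [2, 10, 26, 20, 17, 26, 39]
Partition 5: pivot=17 at index 2 -> [2, 10, 17, 20, 26, 26, 39]
Partition 6: pivot=26 at index 4 -> [2, 10, 17, 20, 26, 26, 39]


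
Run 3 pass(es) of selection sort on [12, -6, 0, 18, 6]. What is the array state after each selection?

Pass 1: Select minimum -6 at index 1, swap -> [-6, 12, 0, 18, 6]
Pass 2: Select minimum 0 at index 2, swap -> [-6, 0, 12, 18, 6]
Pass 3: Select minimum 6 at index 4, swap -> [-6, 0, 6, 18, 12]


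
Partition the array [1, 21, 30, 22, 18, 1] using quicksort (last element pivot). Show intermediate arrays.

Partition 1: pivot=1 at index 1 -> [1, 1, 30, 22, 18, 21]
Partition 2: pivot=21 at index 3 -> [1, 1, 18, 21, 30, 22]
Partition 3: pivot=22 at index 4 -> [1, 1, 18, 21, 22, 30]


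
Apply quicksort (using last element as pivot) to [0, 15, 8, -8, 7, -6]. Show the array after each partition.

Partition 1: pivot=-6 at index 1 -> [-8, -6, 8, 0, 7, 15]
Partition 2: pivot=15 at index 5 -> [-8, -6, 8, 0, 7, 15]
Partition 3: pivot=7 at index 3 -> [-8, -6, 0, 7, 8, 15]


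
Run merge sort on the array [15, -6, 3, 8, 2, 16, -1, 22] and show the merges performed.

Divide and conquer:
  Merge [15] + [-6] -> [-6, 15]
  Merge [3] + [8] -> [3, 8]
  Merge [-6, 15] + [3, 8] -> [-6, 3, 8, 15]
  Merge [2] + [16] -> [2, 16]
  Merge [-1] + [22] -> [-1, 22]
  Merge [2, 16] + [-1, 22] -> [-1, 2, 16, 22]
  Merge [-6, 3, 8, 15] + [-1, 2, 16, 22] -> [-6, -1, 2, 3, 8, 15, 16, 22]


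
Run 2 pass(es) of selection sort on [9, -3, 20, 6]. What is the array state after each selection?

Pass 1: Select minimum -3 at index 1, swap -> [-3, 9, 20, 6]
Pass 2: Select minimum 6 at index 3, swap -> [-3, 6, 20, 9]


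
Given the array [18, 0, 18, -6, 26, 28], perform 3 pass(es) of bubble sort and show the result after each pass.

After pass 1: [0, 18, -6, 18, 26, 28] (2 swaps)
After pass 2: [0, -6, 18, 18, 26, 28] (1 swaps)
After pass 3: [-6, 0, 18, 18, 26, 28] (1 swaps)
Total swaps: 4


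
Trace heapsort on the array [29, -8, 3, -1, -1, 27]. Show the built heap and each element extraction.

Build heap: [29, -1, 27, -8, -1, 3]
Extract 29: [27, -1, 3, -8, -1, 29]
Extract 27: [3, -1, -1, -8, 27, 29]
Extract 3: [-1, -8, -1, 3, 27, 29]
Extract -1: [-1, -8, -1, 3, 27, 29]
Extract -1: [-8, -1, -1, 3, 27, 29]


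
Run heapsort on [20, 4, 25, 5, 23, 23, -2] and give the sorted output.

Build heap: [25, 23, 23, 5, 4, 20, -2]
Extract 25: [23, 5, 23, -2, 4, 20, 25]
Extract 23: [23, 5, 20, -2, 4, 23, 25]
Extract 23: [20, 5, 4, -2, 23, 23, 25]
Extract 20: [5, -2, 4, 20, 23, 23, 25]
Extract 5: [4, -2, 5, 20, 23, 23, 25]
Extract 4: [-2, 4, 5, 20, 23, 23, 25]


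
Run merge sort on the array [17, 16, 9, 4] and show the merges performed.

Divide and conquer:
  Merge [17] + [16] -> [16, 17]
  Merge [9] + [4] -> [4, 9]
  Merge [16, 17] + [4, 9] -> [4, 9, 16, 17]


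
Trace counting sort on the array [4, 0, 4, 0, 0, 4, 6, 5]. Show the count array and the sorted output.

Count array: [3, 0, 0, 0, 3, 1, 1]
(count[i] = number of elements equal to i)
Cumulative count: [3, 3, 3, 3, 6, 7, 8]
Sorted: [0, 0, 0, 4, 4, 4, 5, 6]


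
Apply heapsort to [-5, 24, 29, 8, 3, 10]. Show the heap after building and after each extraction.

Build heap: [29, 24, 10, 8, 3, -5]
Extract 29: [24, 8, 10, -5, 3, 29]
Extract 24: [10, 8, 3, -5, 24, 29]
Extract 10: [8, -5, 3, 10, 24, 29]
Extract 8: [3, -5, 8, 10, 24, 29]
Extract 3: [-5, 3, 8, 10, 24, 29]


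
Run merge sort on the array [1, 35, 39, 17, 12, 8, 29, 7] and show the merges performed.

Divide and conquer:
  Merge [1] + [35] -> [1, 35]
  Merge [39] + [17] -> [17, 39]
  Merge [1, 35] + [17, 39] -> [1, 17, 35, 39]
  Merge [12] + [8] -> [8, 12]
  Merge [29] + [7] -> [7, 29]
  Merge [8, 12] + [7, 29] -> [7, 8, 12, 29]
  Merge [1, 17, 35, 39] + [7, 8, 12, 29] -> [1, 7, 8, 12, 17, 29, 35, 39]


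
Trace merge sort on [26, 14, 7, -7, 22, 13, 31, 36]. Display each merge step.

Divide and conquer:
  Merge [26] + [14] -> [14, 26]
  Merge [7] + [-7] -> [-7, 7]
  Merge [14, 26] + [-7, 7] -> [-7, 7, 14, 26]
  Merge [22] + [13] -> [13, 22]
  Merge [31] + [36] -> [31, 36]
  Merge [13, 22] + [31, 36] -> [13, 22, 31, 36]
  Merge [-7, 7, 14, 26] + [13, 22, 31, 36] -> [-7, 7, 13, 14, 22, 26, 31, 36]


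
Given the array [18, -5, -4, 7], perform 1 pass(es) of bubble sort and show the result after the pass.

After pass 1: [-5, -4, 7, 18] (3 swaps)
Total swaps: 3


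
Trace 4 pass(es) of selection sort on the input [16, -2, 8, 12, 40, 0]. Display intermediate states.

Pass 1: Select minimum -2 at index 1, swap -> [-2, 16, 8, 12, 40, 0]
Pass 2: Select minimum 0 at index 5, swap -> [-2, 0, 8, 12, 40, 16]
Pass 3: Select minimum 8 at index 2, swap -> [-2, 0, 8, 12, 40, 16]
Pass 4: Select minimum 12 at index 3, swap -> [-2, 0, 8, 12, 40, 16]


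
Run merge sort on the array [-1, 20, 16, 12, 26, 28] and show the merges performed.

Divide and conquer:
  Merge [20] + [16] -> [16, 20]
  Merge [-1] + [16, 20] -> [-1, 16, 20]
  Merge [26] + [28] -> [26, 28]
  Merge [12] + [26, 28] -> [12, 26, 28]
  Merge [-1, 16, 20] + [12, 26, 28] -> [-1, 12, 16, 20, 26, 28]


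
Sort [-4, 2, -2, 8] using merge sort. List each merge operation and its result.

Divide and conquer:
  Merge [-4] + [2] -> [-4, 2]
  Merge [-2] + [8] -> [-2, 8]
  Merge [-4, 2] + [-2, 8] -> [-4, -2, 2, 8]


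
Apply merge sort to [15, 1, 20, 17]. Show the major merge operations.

Divide and conquer:
  Merge [15] + [1] -> [1, 15]
  Merge [20] + [17] -> [17, 20]
  Merge [1, 15] + [17, 20] -> [1, 15, 17, 20]


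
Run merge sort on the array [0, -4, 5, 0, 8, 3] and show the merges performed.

Divide and conquer:
  Merge [-4] + [5] -> [-4, 5]
  Merge [0] + [-4, 5] -> [-4, 0, 5]
  Merge [8] + [3] -> [3, 8]
  Merge [0] + [3, 8] -> [0, 3, 8]
  Merge [-4, 0, 5] + [0, 3, 8] -> [-4, 0, 0, 3, 5, 8]


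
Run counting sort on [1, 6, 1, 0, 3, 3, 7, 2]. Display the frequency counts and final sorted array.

Count array: [1, 2, 1, 2, 0, 0, 1, 1]
(count[i] = number of elements equal to i)
Cumulative count: [1, 3, 4, 6, 6, 6, 7, 8]
Sorted: [0, 1, 1, 2, 3, 3, 6, 7]


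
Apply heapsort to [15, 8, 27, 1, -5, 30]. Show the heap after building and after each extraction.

Build heap: [30, 8, 27, 1, -5, 15]
Extract 30: [27, 8, 15, 1, -5, 30]
Extract 27: [15, 8, -5, 1, 27, 30]
Extract 15: [8, 1, -5, 15, 27, 30]
Extract 8: [1, -5, 8, 15, 27, 30]
Extract 1: [-5, 1, 8, 15, 27, 30]


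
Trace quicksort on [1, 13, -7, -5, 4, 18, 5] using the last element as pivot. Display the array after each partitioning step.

Partition 1: pivot=5 at index 4 -> [1, -7, -5, 4, 5, 18, 13]
Partition 2: pivot=4 at index 3 -> [1, -7, -5, 4, 5, 18, 13]
Partition 3: pivot=-5 at index 1 -> [-7, -5, 1, 4, 5, 18, 13]
Partition 4: pivot=13 at index 5 -> [-7, -5, 1, 4, 5, 13, 18]


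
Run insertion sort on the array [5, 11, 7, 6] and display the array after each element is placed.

First element 5 is already 'sorted'
Insert 11: shifted 0 elements -> [5, 11, 7, 6]
Insert 7: shifted 1 elements -> [5, 7, 11, 6]
Insert 6: shifted 2 elements -> [5, 6, 7, 11]


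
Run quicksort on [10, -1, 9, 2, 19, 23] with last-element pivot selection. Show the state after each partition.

Partition 1: pivot=23 at index 5 -> [10, -1, 9, 2, 19, 23]
Partition 2: pivot=19 at index 4 -> [10, -1, 9, 2, 19, 23]
Partition 3: pivot=2 at index 1 -> [-1, 2, 9, 10, 19, 23]
Partition 4: pivot=10 at index 3 -> [-1, 2, 9, 10, 19, 23]


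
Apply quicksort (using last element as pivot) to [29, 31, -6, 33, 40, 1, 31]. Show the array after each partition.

Partition 1: pivot=31 at index 4 -> [29, 31, -6, 1, 31, 33, 40]
Partition 2: pivot=1 at index 1 -> [-6, 1, 29, 31, 31, 33, 40]
Partition 3: pivot=31 at index 3 -> [-6, 1, 29, 31, 31, 33, 40]
Partition 4: pivot=40 at index 6 -> [-6, 1, 29, 31, 31, 33, 40]


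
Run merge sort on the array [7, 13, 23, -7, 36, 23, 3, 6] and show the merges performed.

Divide and conquer:
  Merge [7] + [13] -> [7, 13]
  Merge [23] + [-7] -> [-7, 23]
  Merge [7, 13] + [-7, 23] -> [-7, 7, 13, 23]
  Merge [36] + [23] -> [23, 36]
  Merge [3] + [6] -> [3, 6]
  Merge [23, 36] + [3, 6] -> [3, 6, 23, 36]
  Merge [-7, 7, 13, 23] + [3, 6, 23, 36] -> [-7, 3, 6, 7, 13, 23, 23, 36]


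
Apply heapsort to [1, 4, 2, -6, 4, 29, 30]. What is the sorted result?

Build heap: [30, 4, 29, -6, 4, 1, 2]
Extract 30: [29, 4, 2, -6, 4, 1, 30]
Extract 29: [4, 4, 2, -6, 1, 29, 30]
Extract 4: [4, 1, 2, -6, 4, 29, 30]
Extract 4: [2, 1, -6, 4, 4, 29, 30]
Extract 2: [1, -6, 2, 4, 4, 29, 30]
Extract 1: [-6, 1, 2, 4, 4, 29, 30]


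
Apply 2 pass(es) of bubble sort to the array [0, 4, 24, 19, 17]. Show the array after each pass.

After pass 1: [0, 4, 19, 17, 24] (2 swaps)
After pass 2: [0, 4, 17, 19, 24] (1 swaps)
Total swaps: 3


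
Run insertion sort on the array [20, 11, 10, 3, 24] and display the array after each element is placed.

First element 20 is already 'sorted'
Insert 11: shifted 1 elements -> [11, 20, 10, 3, 24]
Insert 10: shifted 2 elements -> [10, 11, 20, 3, 24]
Insert 3: shifted 3 elements -> [3, 10, 11, 20, 24]
Insert 24: shifted 0 elements -> [3, 10, 11, 20, 24]


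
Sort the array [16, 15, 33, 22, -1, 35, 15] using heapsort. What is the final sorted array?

Build heap: [35, 22, 33, 15, -1, 16, 15]
Extract 35: [33, 22, 16, 15, -1, 15, 35]
Extract 33: [22, 15, 16, 15, -1, 33, 35]
Extract 22: [16, 15, -1, 15, 22, 33, 35]
Extract 16: [15, 15, -1, 16, 22, 33, 35]
Extract 15: [15, -1, 15, 16, 22, 33, 35]
Extract 15: [-1, 15, 15, 16, 22, 33, 35]


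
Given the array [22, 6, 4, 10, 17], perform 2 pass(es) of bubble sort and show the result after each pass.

After pass 1: [6, 4, 10, 17, 22] (4 swaps)
After pass 2: [4, 6, 10, 17, 22] (1 swaps)
Total swaps: 5


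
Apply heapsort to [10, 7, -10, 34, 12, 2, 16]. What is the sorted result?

Build heap: [34, 12, 16, 7, 10, 2, -10]
Extract 34: [16, 12, 2, 7, 10, -10, 34]
Extract 16: [12, 10, 2, 7, -10, 16, 34]
Extract 12: [10, 7, 2, -10, 12, 16, 34]
Extract 10: [7, -10, 2, 10, 12, 16, 34]
Extract 7: [2, -10, 7, 10, 12, 16, 34]
Extract 2: [-10, 2, 7, 10, 12, 16, 34]


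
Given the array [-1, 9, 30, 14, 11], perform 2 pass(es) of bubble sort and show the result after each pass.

After pass 1: [-1, 9, 14, 11, 30] (2 swaps)
After pass 2: [-1, 9, 11, 14, 30] (1 swaps)
Total swaps: 3


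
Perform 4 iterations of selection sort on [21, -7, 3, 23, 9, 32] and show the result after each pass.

Pass 1: Select minimum -7 at index 1, swap -> [-7, 21, 3, 23, 9, 32]
Pass 2: Select minimum 3 at index 2, swap -> [-7, 3, 21, 23, 9, 32]
Pass 3: Select minimum 9 at index 4, swap -> [-7, 3, 9, 23, 21, 32]
Pass 4: Select minimum 21 at index 4, swap -> [-7, 3, 9, 21, 23, 32]


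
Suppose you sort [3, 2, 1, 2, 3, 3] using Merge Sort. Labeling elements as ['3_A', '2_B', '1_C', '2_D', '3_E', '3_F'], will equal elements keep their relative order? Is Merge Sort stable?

Trace Merge Sort on the labeled array (the key is the number; the letter only tracks identity):
  Merge [2_B] + [1_C] -> [1_C, 2_B]
  Merge [3_A] + [1_C, 2_B] -> [1_C, 2_B, 3_A]
  Merge [3_E] + [3_F] -> [3_E, 3_F]
  Merge [2_D] + [3_E, 3_F] -> [2_D, 3_E, 3_F]
  Merge [1_C, 2_B, 3_A] + [2_D, 3_E, 3_F] -> [1_C, 2_B, 2_D, 3_A, 3_E, 3_F]
Final order: [1_C, 2_B, 2_D, 3_A, 3_E, 3_F]
Equal keys:
  value 2: originally 2_B, 2_D; after sorting 2_B, 2_D -> order preserved
  value 3: originally 3_A, 3_E, 3_F; after sorting 3_A, 3_E, 3_F -> order preserved
All equal keys kept their original relative order. Merge Sort is stable: when the heads of the two halves are equal the merge takes from the left half first.
Answer: Stable


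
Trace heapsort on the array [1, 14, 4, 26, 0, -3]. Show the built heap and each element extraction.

Build heap: [26, 14, 4, 1, 0, -3]
Extract 26: [14, 1, 4, -3, 0, 26]
Extract 14: [4, 1, 0, -3, 14, 26]
Extract 4: [1, -3, 0, 4, 14, 26]
Extract 1: [0, -3, 1, 4, 14, 26]
Extract 0: [-3, 0, 1, 4, 14, 26]


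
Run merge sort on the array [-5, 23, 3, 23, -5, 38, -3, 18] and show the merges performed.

Divide and conquer:
  Merge [-5] + [23] -> [-5, 23]
  Merge [3] + [23] -> [3, 23]
  Merge [-5, 23] + [3, 23] -> [-5, 3, 23, 23]
  Merge [-5] + [38] -> [-5, 38]
  Merge [-3] + [18] -> [-3, 18]
  Merge [-5, 38] + [-3, 18] -> [-5, -3, 18, 38]
  Merge [-5, 3, 23, 23] + [-5, -3, 18, 38] -> [-5, -5, -3, 3, 18, 23, 23, 38]


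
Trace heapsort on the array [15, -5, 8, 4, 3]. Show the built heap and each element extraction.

Build heap: [15, 4, 8, -5, 3]
Extract 15: [8, 4, 3, -5, 15]
Extract 8: [4, -5, 3, 8, 15]
Extract 4: [3, -5, 4, 8, 15]
Extract 3: [-5, 3, 4, 8, 15]


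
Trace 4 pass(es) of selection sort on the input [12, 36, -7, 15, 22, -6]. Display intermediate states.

Pass 1: Select minimum -7 at index 2, swap -> [-7, 36, 12, 15, 22, -6]
Pass 2: Select minimum -6 at index 5, swap -> [-7, -6, 12, 15, 22, 36]
Pass 3: Select minimum 12 at index 2, swap -> [-7, -6, 12, 15, 22, 36]
Pass 4: Select minimum 15 at index 3, swap -> [-7, -6, 12, 15, 22, 36]


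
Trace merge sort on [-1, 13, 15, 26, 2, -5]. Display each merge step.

Divide and conquer:
  Merge [13] + [15] -> [13, 15]
  Merge [-1] + [13, 15] -> [-1, 13, 15]
  Merge [2] + [-5] -> [-5, 2]
  Merge [26] + [-5, 2] -> [-5, 2, 26]
  Merge [-1, 13, 15] + [-5, 2, 26] -> [-5, -1, 2, 13, 15, 26]


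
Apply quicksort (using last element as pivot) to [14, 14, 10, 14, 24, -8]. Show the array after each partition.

Partition 1: pivot=-8 at index 0 -> [-8, 14, 10, 14, 24, 14]
Partition 2: pivot=14 at index 4 -> [-8, 14, 10, 14, 14, 24]
Partition 3: pivot=14 at index 3 -> [-8, 14, 10, 14, 14, 24]
Partition 4: pivot=10 at index 1 -> [-8, 10, 14, 14, 14, 24]


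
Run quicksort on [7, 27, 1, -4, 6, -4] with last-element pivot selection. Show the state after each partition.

Partition 1: pivot=-4 at index 1 -> [-4, -4, 1, 7, 6, 27]
Partition 2: pivot=27 at index 5 -> [-4, -4, 1, 7, 6, 27]
Partition 3: pivot=6 at index 3 -> [-4, -4, 1, 6, 7, 27]


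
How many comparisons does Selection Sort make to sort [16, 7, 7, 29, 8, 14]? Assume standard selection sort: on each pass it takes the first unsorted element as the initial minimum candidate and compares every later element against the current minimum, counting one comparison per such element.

Pass 1: scan indices 1..5 for the minimum = 5 comparison(s); min is 7, place at index 0 -> [7, 16, 7, 29, 8, 14]
Pass 2: scan indices 2..5 for the minimum = 4 comparison(s); min is 7, place at index 1 -> [7, 7, 16, 29, 8, 14]
Pass 3: scan indices 3..5 for the minimum = 3 comparison(s); min is 8, place at index 2 -> [7, 7, 8, 29, 16, 14]
Pass 4: scan indices 4..5 for the minimum = 2 comparison(s); min is 14, place at index 3 -> [7, 7, 8, 14, 16, 29]
Pass 5: scan indices 5..5 for the minimum = 1 comparison(s); min is 16, place at index 4 -> [7, 7, 8, 14, 16, 29]
Selection sort always scans the whole unsorted suffix, so the count is (n-1) + (n-2) + ... + 1 = n(n-1)/2 = 6*5/2 = 15 regardless of the input order.
Total comparisons: 5 + 4 + 3 + 2 + 1 = 15


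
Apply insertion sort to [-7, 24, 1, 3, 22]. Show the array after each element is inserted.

First element -7 is already 'sorted'
Insert 24: shifted 0 elements -> [-7, 24, 1, 3, 22]
Insert 1: shifted 1 elements -> [-7, 1, 24, 3, 22]
Insert 3: shifted 1 elements -> [-7, 1, 3, 24, 22]
Insert 22: shifted 1 elements -> [-7, 1, 3, 22, 24]


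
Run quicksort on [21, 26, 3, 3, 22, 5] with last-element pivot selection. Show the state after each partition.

Partition 1: pivot=5 at index 2 -> [3, 3, 5, 26, 22, 21]
Partition 2: pivot=3 at index 1 -> [3, 3, 5, 26, 22, 21]
Partition 3: pivot=21 at index 3 -> [3, 3, 5, 21, 22, 26]
Partition 4: pivot=26 at index 5 -> [3, 3, 5, 21, 22, 26]


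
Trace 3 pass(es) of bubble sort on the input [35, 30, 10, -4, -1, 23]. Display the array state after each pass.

After pass 1: [30, 10, -4, -1, 23, 35] (5 swaps)
After pass 2: [10, -4, -1, 23, 30, 35] (4 swaps)
After pass 3: [-4, -1, 10, 23, 30, 35] (2 swaps)
Total swaps: 11


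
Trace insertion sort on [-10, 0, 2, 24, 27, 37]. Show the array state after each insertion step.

First element -10 is already 'sorted'
Insert 0: shifted 0 elements -> [-10, 0, 2, 24, 27, 37]
Insert 2: shifted 0 elements -> [-10, 0, 2, 24, 27, 37]
Insert 24: shifted 0 elements -> [-10, 0, 2, 24, 27, 37]
Insert 27: shifted 0 elements -> [-10, 0, 2, 24, 27, 37]
Insert 37: shifted 0 elements -> [-10, 0, 2, 24, 27, 37]


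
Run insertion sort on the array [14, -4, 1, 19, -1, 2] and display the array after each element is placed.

First element 14 is already 'sorted'
Insert -4: shifted 1 elements -> [-4, 14, 1, 19, -1, 2]
Insert 1: shifted 1 elements -> [-4, 1, 14, 19, -1, 2]
Insert 19: shifted 0 elements -> [-4, 1, 14, 19, -1, 2]
Insert -1: shifted 3 elements -> [-4, -1, 1, 14, 19, 2]
Insert 2: shifted 2 elements -> [-4, -1, 1, 2, 14, 19]


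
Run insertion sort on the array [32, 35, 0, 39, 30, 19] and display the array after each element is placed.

First element 32 is already 'sorted'
Insert 35: shifted 0 elements -> [32, 35, 0, 39, 30, 19]
Insert 0: shifted 2 elements -> [0, 32, 35, 39, 30, 19]
Insert 39: shifted 0 elements -> [0, 32, 35, 39, 30, 19]
Insert 30: shifted 3 elements -> [0, 30, 32, 35, 39, 19]
Insert 19: shifted 4 elements -> [0, 19, 30, 32, 35, 39]


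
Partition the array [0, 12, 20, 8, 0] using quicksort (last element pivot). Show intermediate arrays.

Partition 1: pivot=0 at index 1 -> [0, 0, 20, 8, 12]
Partition 2: pivot=12 at index 3 -> [0, 0, 8, 12, 20]


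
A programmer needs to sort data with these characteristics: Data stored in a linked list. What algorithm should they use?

Best choice: Merge sort
Reason: Merge sort doesn't require random access; can be done in O(1) extra space for linked lists


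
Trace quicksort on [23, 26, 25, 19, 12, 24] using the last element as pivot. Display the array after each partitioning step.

Partition 1: pivot=24 at index 3 -> [23, 19, 12, 24, 25, 26]
Partition 2: pivot=12 at index 0 -> [12, 19, 23, 24, 25, 26]
Partition 3: pivot=23 at index 2 -> [12, 19, 23, 24, 25, 26]
Partition 4: pivot=26 at index 5 -> [12, 19, 23, 24, 25, 26]


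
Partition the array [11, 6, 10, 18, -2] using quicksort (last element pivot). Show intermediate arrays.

Partition 1: pivot=-2 at index 0 -> [-2, 6, 10, 18, 11]
Partition 2: pivot=11 at index 3 -> [-2, 6, 10, 11, 18]
Partition 3: pivot=10 at index 2 -> [-2, 6, 10, 11, 18]


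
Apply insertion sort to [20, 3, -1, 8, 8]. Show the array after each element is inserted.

First element 20 is already 'sorted'
Insert 3: shifted 1 elements -> [3, 20, -1, 8, 8]
Insert -1: shifted 2 elements -> [-1, 3, 20, 8, 8]
Insert 8: shifted 1 elements -> [-1, 3, 8, 20, 8]
Insert 8: shifted 1 elements -> [-1, 3, 8, 8, 20]


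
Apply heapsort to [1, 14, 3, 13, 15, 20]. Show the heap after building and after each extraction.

Build heap: [20, 15, 3, 13, 14, 1]
Extract 20: [15, 14, 3, 13, 1, 20]
Extract 15: [14, 13, 3, 1, 15, 20]
Extract 14: [13, 1, 3, 14, 15, 20]
Extract 13: [3, 1, 13, 14, 15, 20]
Extract 3: [1, 3, 13, 14, 15, 20]


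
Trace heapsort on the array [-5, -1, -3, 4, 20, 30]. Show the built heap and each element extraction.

Build heap: [30, 20, -3, 4, -1, -5]
Extract 30: [20, 4, -3, -5, -1, 30]
Extract 20: [4, -1, -3, -5, 20, 30]
Extract 4: [-1, -5, -3, 4, 20, 30]
Extract -1: [-3, -5, -1, 4, 20, 30]
Extract -3: [-5, -3, -1, 4, 20, 30]


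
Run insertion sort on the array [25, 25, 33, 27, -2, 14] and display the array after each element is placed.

First element 25 is already 'sorted'
Insert 25: shifted 0 elements -> [25, 25, 33, 27, -2, 14]
Insert 33: shifted 0 elements -> [25, 25, 33, 27, -2, 14]
Insert 27: shifted 1 elements -> [25, 25, 27, 33, -2, 14]
Insert -2: shifted 4 elements -> [-2, 25, 25, 27, 33, 14]
Insert 14: shifted 4 elements -> [-2, 14, 25, 25, 27, 33]


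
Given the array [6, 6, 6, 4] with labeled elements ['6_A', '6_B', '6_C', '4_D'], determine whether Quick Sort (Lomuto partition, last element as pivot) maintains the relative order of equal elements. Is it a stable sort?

Trace Quick Sort on the labeled array (the key is the number; the letter only tracks identity):
  Partition indices 0..3 around pivot 4_D -> [4_D, 6_B, 6_C, 6_A]
  Partition indices 1..3 around pivot 6_A -> [4_D, 6_B, 6_C, 6_A]
  Partition indices 1..2 around pivot 6_C -> [4_D, 6_B, 6_C, 6_A]
Final order: [4_D, 6_B, 6_C, 6_A]
Equal keys:
  value 6: originally 6_A, 6_B, 6_C; after sorting 6_B, 6_C, 6_A -> order changed
Equal keys were reordered, so Quick Sort is not stable: partition swaps elements across long distances and can reorder equal keys. (One such input is enough; an unstable sort may happen to preserve order on other inputs, but it gives no guarantee.)
Answer: Not stable


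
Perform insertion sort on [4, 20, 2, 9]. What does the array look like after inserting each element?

First element 4 is already 'sorted'
Insert 20: shifted 0 elements -> [4, 20, 2, 9]
Insert 2: shifted 2 elements -> [2, 4, 20, 9]
Insert 9: shifted 1 elements -> [2, 4, 9, 20]


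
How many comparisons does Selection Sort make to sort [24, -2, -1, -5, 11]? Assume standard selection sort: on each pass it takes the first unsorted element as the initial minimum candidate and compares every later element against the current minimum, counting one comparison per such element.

Pass 1: scan indices 1..4 for the minimum = 4 comparison(s); min is -5, place at index 0 -> [-5, -2, -1, 24, 11]
Pass 2: scan indices 2..4 for the minimum = 3 comparison(s); min is -2, place at index 1 -> [-5, -2, -1, 24, 11]
Pass 3: scan indices 3..4 for the minimum = 2 comparison(s); min is -1, place at index 2 -> [-5, -2, -1, 24, 11]
Pass 4: scan indices 4..4 for the minimum = 1 comparison(s); min is 11, place at index 3 -> [-5, -2, -1, 11, 24]
Selection sort always scans the whole unsorted suffix, so the count is (n-1) + (n-2) + ... + 1 = n(n-1)/2 = 5*4/2 = 10 regardless of the input order.
Total comparisons: 4 + 3 + 2 + 1 = 10


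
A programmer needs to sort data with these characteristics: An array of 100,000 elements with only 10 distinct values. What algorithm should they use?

Best choice: 3-way quicksort or Counting sort
Reason: 3-way (Dutch national flag) partitioning groups every copy of the pivot together, so with only d=10 distinct keys quicksort finishes in O(n log d) expected time, which is effectively linear; counting sort runs in O(n + k) where k is the size of the key range (not the number of distinct values), so it is linear when the 10 values are integers drawn from a small known range


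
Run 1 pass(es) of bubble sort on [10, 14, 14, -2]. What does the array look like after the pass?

After pass 1: [10, 14, -2, 14] (1 swaps)
Total swaps: 1


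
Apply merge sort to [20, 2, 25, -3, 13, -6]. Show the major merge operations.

Divide and conquer:
  Merge [2] + [25] -> [2, 25]
  Merge [20] + [2, 25] -> [2, 20, 25]
  Merge [13] + [-6] -> [-6, 13]
  Merge [-3] + [-6, 13] -> [-6, -3, 13]
  Merge [2, 20, 25] + [-6, -3, 13] -> [-6, -3, 2, 13, 20, 25]


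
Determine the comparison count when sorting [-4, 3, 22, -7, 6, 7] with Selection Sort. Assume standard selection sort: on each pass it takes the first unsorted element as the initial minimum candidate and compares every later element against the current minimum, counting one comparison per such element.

Pass 1: scan indices 1..5 for the minimum = 5 comparison(s); min is -7, place at index 0 -> [-7, 3, 22, -4, 6, 7]
Pass 2: scan indices 2..5 for the minimum = 4 comparison(s); min is -4, place at index 1 -> [-7, -4, 22, 3, 6, 7]
Pass 3: scan indices 3..5 for the minimum = 3 comparison(s); min is 3, place at index 2 -> [-7, -4, 3, 22, 6, 7]
Pass 4: scan indices 4..5 for the minimum = 2 comparison(s); min is 6, place at index 3 -> [-7, -4, 3, 6, 22, 7]
Pass 5: scan indices 5..5 for the minimum = 1 comparison(s); min is 7, place at index 4 -> [-7, -4, 3, 6, 7, 22]
Selection sort always scans the whole unsorted suffix, so the count is (n-1) + (n-2) + ... + 1 = n(n-1)/2 = 6*5/2 = 15 regardless of the input order.
Total comparisons: 5 + 4 + 3 + 2 + 1 = 15


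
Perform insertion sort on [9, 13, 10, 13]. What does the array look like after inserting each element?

First element 9 is already 'sorted'
Insert 13: shifted 0 elements -> [9, 13, 10, 13]
Insert 10: shifted 1 elements -> [9, 10, 13, 13]
Insert 13: shifted 0 elements -> [9, 10, 13, 13]


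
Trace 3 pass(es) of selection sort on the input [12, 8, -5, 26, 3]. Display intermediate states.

Pass 1: Select minimum -5 at index 2, swap -> [-5, 8, 12, 26, 3]
Pass 2: Select minimum 3 at index 4, swap -> [-5, 3, 12, 26, 8]
Pass 3: Select minimum 8 at index 4, swap -> [-5, 3, 8, 26, 12]


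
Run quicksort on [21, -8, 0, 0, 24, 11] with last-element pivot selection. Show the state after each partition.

Partition 1: pivot=11 at index 3 -> [-8, 0, 0, 11, 24, 21]
Partition 2: pivot=0 at index 2 -> [-8, 0, 0, 11, 24, 21]
Partition 3: pivot=0 at index 1 -> [-8, 0, 0, 11, 24, 21]
Partition 4: pivot=21 at index 4 -> [-8, 0, 0, 11, 21, 24]


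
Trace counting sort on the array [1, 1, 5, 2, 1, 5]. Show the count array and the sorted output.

Count array: [0, 3, 1, 0, 0, 2]
(count[i] = number of elements equal to i)
Cumulative count: [0, 3, 4, 4, 4, 6]
Sorted: [1, 1, 1, 2, 5, 5]


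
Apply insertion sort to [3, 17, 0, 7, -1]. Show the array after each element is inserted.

First element 3 is already 'sorted'
Insert 17: shifted 0 elements -> [3, 17, 0, 7, -1]
Insert 0: shifted 2 elements -> [0, 3, 17, 7, -1]
Insert 7: shifted 1 elements -> [0, 3, 7, 17, -1]
Insert -1: shifted 4 elements -> [-1, 0, 3, 7, 17]


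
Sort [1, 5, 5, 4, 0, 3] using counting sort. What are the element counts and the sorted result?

Count array: [1, 1, 0, 1, 1, 2]
(count[i] = number of elements equal to i)
Cumulative count: [1, 2, 2, 3, 4, 6]
Sorted: [0, 1, 3, 4, 5, 5]


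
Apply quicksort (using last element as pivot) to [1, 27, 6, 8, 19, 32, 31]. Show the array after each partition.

Partition 1: pivot=31 at index 5 -> [1, 27, 6, 8, 19, 31, 32]
Partition 2: pivot=19 at index 3 -> [1, 6, 8, 19, 27, 31, 32]
Partition 3: pivot=8 at index 2 -> [1, 6, 8, 19, 27, 31, 32]
Partition 4: pivot=6 at index 1 -> [1, 6, 8, 19, 27, 31, 32]


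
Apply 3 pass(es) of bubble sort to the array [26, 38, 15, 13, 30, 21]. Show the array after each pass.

After pass 1: [26, 15, 13, 30, 21, 38] (4 swaps)
After pass 2: [15, 13, 26, 21, 30, 38] (3 swaps)
After pass 3: [13, 15, 21, 26, 30, 38] (2 swaps)
Total swaps: 9


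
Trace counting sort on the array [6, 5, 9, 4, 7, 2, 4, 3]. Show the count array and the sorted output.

Count array: [0, 0, 1, 1, 2, 1, 1, 1, 0, 1]
(count[i] = number of elements equal to i)
Cumulative count: [0, 0, 1, 2, 4, 5, 6, 7, 7, 8]
Sorted: [2, 3, 4, 4, 5, 6, 7, 9]


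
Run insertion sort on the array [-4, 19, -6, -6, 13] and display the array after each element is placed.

First element -4 is already 'sorted'
Insert 19: shifted 0 elements -> [-4, 19, -6, -6, 13]
Insert -6: shifted 2 elements -> [-6, -4, 19, -6, 13]
Insert -6: shifted 2 elements -> [-6, -6, -4, 19, 13]
Insert 13: shifted 1 elements -> [-6, -6, -4, 13, 19]


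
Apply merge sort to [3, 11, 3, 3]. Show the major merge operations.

Divide and conquer:
  Merge [3] + [11] -> [3, 11]
  Merge [3] + [3] -> [3, 3]
  Merge [3, 11] + [3, 3] -> [3, 3, 3, 11]


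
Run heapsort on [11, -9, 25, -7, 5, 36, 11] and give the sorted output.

Build heap: [36, 5, 25, -7, -9, 11, 11]
Extract 36: [25, 5, 11, -7, -9, 11, 36]
Extract 25: [11, 5, 11, -7, -9, 25, 36]
Extract 11: [11, 5, -9, -7, 11, 25, 36]
Extract 11: [5, -7, -9, 11, 11, 25, 36]
Extract 5: [-7, -9, 5, 11, 11, 25, 36]
Extract -7: [-9, -7, 5, 11, 11, 25, 36]


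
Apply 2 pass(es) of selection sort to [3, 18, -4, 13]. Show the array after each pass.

Pass 1: Select minimum -4 at index 2, swap -> [-4, 18, 3, 13]
Pass 2: Select minimum 3 at index 2, swap -> [-4, 3, 18, 13]


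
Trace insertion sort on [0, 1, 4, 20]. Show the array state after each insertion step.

First element 0 is already 'sorted'
Insert 1: shifted 0 elements -> [0, 1, 4, 20]
Insert 4: shifted 0 elements -> [0, 1, 4, 20]
Insert 20: shifted 0 elements -> [0, 1, 4, 20]


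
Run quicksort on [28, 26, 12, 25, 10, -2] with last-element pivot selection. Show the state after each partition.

Partition 1: pivot=-2 at index 0 -> [-2, 26, 12, 25, 10, 28]
Partition 2: pivot=28 at index 5 -> [-2, 26, 12, 25, 10, 28]
Partition 3: pivot=10 at index 1 -> [-2, 10, 12, 25, 26, 28]
Partition 4: pivot=26 at index 4 -> [-2, 10, 12, 25, 26, 28]
Partition 5: pivot=25 at index 3 -> [-2, 10, 12, 25, 26, 28]


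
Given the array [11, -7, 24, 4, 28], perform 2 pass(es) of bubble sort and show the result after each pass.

After pass 1: [-7, 11, 4, 24, 28] (2 swaps)
After pass 2: [-7, 4, 11, 24, 28] (1 swaps)
Total swaps: 3


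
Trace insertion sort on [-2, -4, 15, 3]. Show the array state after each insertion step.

First element -2 is already 'sorted'
Insert -4: shifted 1 elements -> [-4, -2, 15, 3]
Insert 15: shifted 0 elements -> [-4, -2, 15, 3]
Insert 3: shifted 1 elements -> [-4, -2, 3, 15]


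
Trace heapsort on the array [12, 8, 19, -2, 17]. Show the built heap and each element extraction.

Build heap: [19, 17, 12, -2, 8]
Extract 19: [17, 8, 12, -2, 19]
Extract 17: [12, 8, -2, 17, 19]
Extract 12: [8, -2, 12, 17, 19]
Extract 8: [-2, 8, 12, 17, 19]


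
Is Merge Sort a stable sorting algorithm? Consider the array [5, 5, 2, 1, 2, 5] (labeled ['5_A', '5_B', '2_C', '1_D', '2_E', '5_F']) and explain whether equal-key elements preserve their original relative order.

Trace Merge Sort on the labeled array (the key is the number; the letter only tracks identity):
  Merge [5_B] + [2_C] -> [2_C, 5_B]
  Merge [5_A] + [2_C, 5_B] -> [2_C, 5_A, 5_B]
  Merge [2_E] + [5_F] -> [2_E, 5_F]
  Merge [1_D] + [2_E, 5_F] -> [1_D, 2_E, 5_F]
  Merge [2_C, 5_A, 5_B] + [1_D, 2_E, 5_F] -> [1_D, 2_C, 2_E, 5_A, 5_B, 5_F]
Final order: [1_D, 2_C, 2_E, 5_A, 5_B, 5_F]
Equal keys:
  value 2: originally 2_C, 2_E; after sorting 2_C, 2_E -> order preserved
  value 5: originally 5_A, 5_B, 5_F; after sorting 5_A, 5_B, 5_F -> order preserved
All equal keys kept their original relative order. Merge Sort is stable: when the heads of the two halves are equal the merge takes from the left half first.
Answer: Stable


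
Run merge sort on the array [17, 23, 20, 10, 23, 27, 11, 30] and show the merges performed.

Divide and conquer:
  Merge [17] + [23] -> [17, 23]
  Merge [20] + [10] -> [10, 20]
  Merge [17, 23] + [10, 20] -> [10, 17, 20, 23]
  Merge [23] + [27] -> [23, 27]
  Merge [11] + [30] -> [11, 30]
  Merge [23, 27] + [11, 30] -> [11, 23, 27, 30]
  Merge [10, 17, 20, 23] + [11, 23, 27, 30] -> [10, 11, 17, 20, 23, 23, 27, 30]


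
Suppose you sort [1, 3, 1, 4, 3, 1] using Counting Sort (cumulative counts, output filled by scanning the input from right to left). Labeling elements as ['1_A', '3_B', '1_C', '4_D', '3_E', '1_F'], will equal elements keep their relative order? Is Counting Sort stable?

Trace Counting Sort on the labeled array (the key is the number; the letter only tracks identity):
  Counts for values 0..4: [0, 3, 0, 2, 1]
  Cumulative counts: [0, 3, 3, 5, 6]
  Scan right to left: place 1_F at output index 2
  Scan right to left: place 3_E at output index 4
  Scan right to left: place 4_D at output index 5
  Scan right to left: place 1_C at output index 1
  Scan right to left: place 3_B at output index 3
  Scan right to left: place 1_A at output index 0
  Output: [1_A, 1_C, 1_F, 3_B, 3_E, 4_D]
Equal keys:
  value 1: originally 1_A, 1_C, 1_F; after sorting 1_A, 1_C, 1_F -> order preserved
  value 3: originally 3_B, 3_E; after sorting 3_B, 3_E -> order preserved
All equal keys kept their original relative order. Counting Sort is stable: scanning the input right to left with decreasing cumulative counts places later duplicates at later output positions.
Answer: Stable


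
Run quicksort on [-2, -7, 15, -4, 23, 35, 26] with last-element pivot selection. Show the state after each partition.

Partition 1: pivot=26 at index 5 -> [-2, -7, 15, -4, 23, 26, 35]
Partition 2: pivot=23 at index 4 -> [-2, -7, 15, -4, 23, 26, 35]
Partition 3: pivot=-4 at index 1 -> [-7, -4, 15, -2, 23, 26, 35]
Partition 4: pivot=-2 at index 2 -> [-7, -4, -2, 15, 23, 26, 35]


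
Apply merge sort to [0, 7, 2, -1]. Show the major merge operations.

Divide and conquer:
  Merge [0] + [7] -> [0, 7]
  Merge [2] + [-1] -> [-1, 2]
  Merge [0, 7] + [-1, 2] -> [-1, 0, 2, 7]


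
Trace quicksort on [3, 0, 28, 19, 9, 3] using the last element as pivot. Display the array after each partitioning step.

Partition 1: pivot=3 at index 2 -> [3, 0, 3, 19, 9, 28]
Partition 2: pivot=0 at index 0 -> [0, 3, 3, 19, 9, 28]
Partition 3: pivot=28 at index 5 -> [0, 3, 3, 19, 9, 28]
Partition 4: pivot=9 at index 3 -> [0, 3, 3, 9, 19, 28]


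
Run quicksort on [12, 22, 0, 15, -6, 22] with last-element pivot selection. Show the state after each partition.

Partition 1: pivot=22 at index 5 -> [12, 22, 0, 15, -6, 22]
Partition 2: pivot=-6 at index 0 -> [-6, 22, 0, 15, 12, 22]
Partition 3: pivot=12 at index 2 -> [-6, 0, 12, 15, 22, 22]
Partition 4: pivot=22 at index 4 -> [-6, 0, 12, 15, 22, 22]


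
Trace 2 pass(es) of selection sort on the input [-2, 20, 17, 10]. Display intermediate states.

Pass 1: Select minimum -2 at index 0, swap -> [-2, 20, 17, 10]
Pass 2: Select minimum 10 at index 3, swap -> [-2, 10, 17, 20]


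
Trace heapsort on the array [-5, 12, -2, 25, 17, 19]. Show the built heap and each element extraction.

Build heap: [25, 17, 19, 12, -5, -2]
Extract 25: [19, 17, -2, 12, -5, 25]
Extract 19: [17, 12, -2, -5, 19, 25]
Extract 17: [12, -5, -2, 17, 19, 25]
Extract 12: [-2, -5, 12, 17, 19, 25]
Extract -2: [-5, -2, 12, 17, 19, 25]


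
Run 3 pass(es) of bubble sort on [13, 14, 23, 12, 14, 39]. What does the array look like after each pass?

After pass 1: [13, 14, 12, 14, 23, 39] (2 swaps)
After pass 2: [13, 12, 14, 14, 23, 39] (1 swaps)
After pass 3: [12, 13, 14, 14, 23, 39] (1 swaps)
Total swaps: 4


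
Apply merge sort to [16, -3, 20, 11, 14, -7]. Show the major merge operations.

Divide and conquer:
  Merge [-3] + [20] -> [-3, 20]
  Merge [16] + [-3, 20] -> [-3, 16, 20]
  Merge [14] + [-7] -> [-7, 14]
  Merge [11] + [-7, 14] -> [-7, 11, 14]
  Merge [-3, 16, 20] + [-7, 11, 14] -> [-7, -3, 11, 14, 16, 20]


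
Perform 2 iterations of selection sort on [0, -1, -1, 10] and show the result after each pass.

Pass 1: Select minimum -1 at index 1, swap -> [-1, 0, -1, 10]
Pass 2: Select minimum -1 at index 2, swap -> [-1, -1, 0, 10]


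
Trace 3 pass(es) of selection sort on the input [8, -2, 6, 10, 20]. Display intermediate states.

Pass 1: Select minimum -2 at index 1, swap -> [-2, 8, 6, 10, 20]
Pass 2: Select minimum 6 at index 2, swap -> [-2, 6, 8, 10, 20]
Pass 3: Select minimum 8 at index 2, swap -> [-2, 6, 8, 10, 20]


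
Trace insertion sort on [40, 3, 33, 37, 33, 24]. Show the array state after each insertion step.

First element 40 is already 'sorted'
Insert 3: shifted 1 elements -> [3, 40, 33, 37, 33, 24]
Insert 33: shifted 1 elements -> [3, 33, 40, 37, 33, 24]
Insert 37: shifted 1 elements -> [3, 33, 37, 40, 33, 24]
Insert 33: shifted 2 elements -> [3, 33, 33, 37, 40, 24]
Insert 24: shifted 4 elements -> [3, 24, 33, 33, 37, 40]


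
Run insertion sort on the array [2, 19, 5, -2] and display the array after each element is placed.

First element 2 is already 'sorted'
Insert 19: shifted 0 elements -> [2, 19, 5, -2]
Insert 5: shifted 1 elements -> [2, 5, 19, -2]
Insert -2: shifted 3 elements -> [-2, 2, 5, 19]


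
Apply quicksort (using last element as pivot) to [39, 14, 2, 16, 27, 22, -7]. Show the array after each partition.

Partition 1: pivot=-7 at index 0 -> [-7, 14, 2, 16, 27, 22, 39]
Partition 2: pivot=39 at index 6 -> [-7, 14, 2, 16, 27, 22, 39]
Partition 3: pivot=22 at index 4 -> [-7, 14, 2, 16, 22, 27, 39]
Partition 4: pivot=16 at index 3 -> [-7, 14, 2, 16, 22, 27, 39]
Partition 5: pivot=2 at index 1 -> [-7, 2, 14, 16, 22, 27, 39]
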